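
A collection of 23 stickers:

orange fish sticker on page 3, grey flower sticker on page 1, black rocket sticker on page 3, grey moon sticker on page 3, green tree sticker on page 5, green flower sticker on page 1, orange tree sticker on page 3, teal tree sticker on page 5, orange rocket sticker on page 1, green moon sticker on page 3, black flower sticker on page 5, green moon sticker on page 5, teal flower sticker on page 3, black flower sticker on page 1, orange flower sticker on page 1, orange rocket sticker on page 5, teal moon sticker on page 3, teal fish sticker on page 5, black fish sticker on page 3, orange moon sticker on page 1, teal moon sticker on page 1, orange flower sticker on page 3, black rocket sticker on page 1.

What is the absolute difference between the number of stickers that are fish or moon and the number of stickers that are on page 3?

stickers that are fish or moon: 9. stickers on page 3: 9.
|9 − 9| = 9 − 9 = 0.

0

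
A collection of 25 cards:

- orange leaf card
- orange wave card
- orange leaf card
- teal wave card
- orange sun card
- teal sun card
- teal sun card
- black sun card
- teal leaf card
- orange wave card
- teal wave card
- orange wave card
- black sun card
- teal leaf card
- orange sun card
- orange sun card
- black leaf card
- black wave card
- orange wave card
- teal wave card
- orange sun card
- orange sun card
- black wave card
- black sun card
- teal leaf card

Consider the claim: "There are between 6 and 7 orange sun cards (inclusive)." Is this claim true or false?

orange sun cards: 5.
The claim requires 6 ≤ 5 ≤ 7, which does not hold.

False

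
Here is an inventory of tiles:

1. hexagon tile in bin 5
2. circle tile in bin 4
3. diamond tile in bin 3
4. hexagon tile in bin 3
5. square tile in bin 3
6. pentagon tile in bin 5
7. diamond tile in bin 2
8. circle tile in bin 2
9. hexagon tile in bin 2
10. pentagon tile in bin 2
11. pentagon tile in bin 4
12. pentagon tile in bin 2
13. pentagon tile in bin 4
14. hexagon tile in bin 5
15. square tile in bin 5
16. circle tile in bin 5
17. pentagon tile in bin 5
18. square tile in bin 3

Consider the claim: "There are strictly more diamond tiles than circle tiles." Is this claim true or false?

|diamond tiles| = 2.
|circle tiles| = 3.
The claim requires 2 > 3, which does not hold.

False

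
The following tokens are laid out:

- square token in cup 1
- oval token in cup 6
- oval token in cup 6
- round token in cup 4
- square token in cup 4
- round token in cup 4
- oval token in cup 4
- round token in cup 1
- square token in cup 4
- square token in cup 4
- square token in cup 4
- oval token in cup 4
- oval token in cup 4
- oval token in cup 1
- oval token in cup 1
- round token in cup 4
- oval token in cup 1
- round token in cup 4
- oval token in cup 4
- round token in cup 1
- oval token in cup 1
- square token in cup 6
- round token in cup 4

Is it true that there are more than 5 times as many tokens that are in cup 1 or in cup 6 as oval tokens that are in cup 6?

False

There are 10 tokens in cup 1 or in cup 6.
There are 2 oval tokens in cup 6.
The claim requires 10 > 5 × 2 = 10, which does not hold.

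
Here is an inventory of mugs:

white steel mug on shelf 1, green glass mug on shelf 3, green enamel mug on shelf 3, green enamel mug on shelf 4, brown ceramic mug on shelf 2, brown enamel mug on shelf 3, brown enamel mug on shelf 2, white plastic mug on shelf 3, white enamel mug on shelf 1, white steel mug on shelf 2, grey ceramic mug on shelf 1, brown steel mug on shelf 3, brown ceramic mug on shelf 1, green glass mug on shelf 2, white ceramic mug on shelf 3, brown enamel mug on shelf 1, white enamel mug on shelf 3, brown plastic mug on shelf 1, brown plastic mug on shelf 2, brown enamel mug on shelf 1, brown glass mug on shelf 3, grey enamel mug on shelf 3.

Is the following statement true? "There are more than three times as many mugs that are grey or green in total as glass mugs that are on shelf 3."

There are 6 mugs that are grey or green.
There are 2 glass mugs on shelf 3.
The claim requires 6 > 3 × 2 = 6, which does not hold.

False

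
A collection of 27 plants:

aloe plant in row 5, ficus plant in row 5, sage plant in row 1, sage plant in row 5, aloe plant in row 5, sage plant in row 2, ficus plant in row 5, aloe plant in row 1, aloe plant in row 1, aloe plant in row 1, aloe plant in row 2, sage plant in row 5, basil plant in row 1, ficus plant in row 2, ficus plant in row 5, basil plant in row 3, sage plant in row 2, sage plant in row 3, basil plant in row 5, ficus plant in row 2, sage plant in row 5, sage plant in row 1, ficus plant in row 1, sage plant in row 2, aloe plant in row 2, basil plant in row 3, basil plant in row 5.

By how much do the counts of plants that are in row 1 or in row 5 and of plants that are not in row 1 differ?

plants in row 1 or in row 5: 17. plants that are not in row 1: 20.
|17 − 20| = 20 − 17 = 3.

3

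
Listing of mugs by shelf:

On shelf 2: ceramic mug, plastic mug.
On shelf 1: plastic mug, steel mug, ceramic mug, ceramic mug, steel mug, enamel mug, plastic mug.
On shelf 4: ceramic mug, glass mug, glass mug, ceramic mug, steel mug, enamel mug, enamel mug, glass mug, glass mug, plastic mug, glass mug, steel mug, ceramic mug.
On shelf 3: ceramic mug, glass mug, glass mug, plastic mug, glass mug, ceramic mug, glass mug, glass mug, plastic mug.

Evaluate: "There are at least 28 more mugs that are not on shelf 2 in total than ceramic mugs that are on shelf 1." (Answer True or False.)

False

There are 29 mugs that are not on shelf 2.
There are 2 ceramic mugs on shelf 1.
The claim requires 29 − 2 = 27 ≥ 28, which does not hold.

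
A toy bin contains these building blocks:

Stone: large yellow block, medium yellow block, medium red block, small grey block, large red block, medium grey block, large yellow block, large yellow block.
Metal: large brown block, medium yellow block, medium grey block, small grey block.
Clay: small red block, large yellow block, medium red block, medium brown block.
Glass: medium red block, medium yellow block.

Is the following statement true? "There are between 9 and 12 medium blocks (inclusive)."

True

There are 9 medium blocks.
The claim requires 9 ≤ 9 ≤ 12, which holds.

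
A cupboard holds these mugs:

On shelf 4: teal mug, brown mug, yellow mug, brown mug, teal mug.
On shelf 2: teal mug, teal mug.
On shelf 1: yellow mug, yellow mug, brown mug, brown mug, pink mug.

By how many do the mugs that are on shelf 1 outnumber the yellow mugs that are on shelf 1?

3

mugs on shelf 1: 5.
yellow mugs on shelf 1: 2.
5 − 2 = 3.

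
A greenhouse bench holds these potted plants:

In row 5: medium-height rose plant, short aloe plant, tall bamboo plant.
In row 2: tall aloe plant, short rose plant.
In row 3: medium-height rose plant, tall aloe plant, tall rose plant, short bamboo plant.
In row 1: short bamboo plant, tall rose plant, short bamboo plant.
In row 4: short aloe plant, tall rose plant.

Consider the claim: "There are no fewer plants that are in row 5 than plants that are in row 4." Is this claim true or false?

plants in row 5: 3.
plants in row 4: 2.
The claim requires 3 ≥ 2, which holds.

True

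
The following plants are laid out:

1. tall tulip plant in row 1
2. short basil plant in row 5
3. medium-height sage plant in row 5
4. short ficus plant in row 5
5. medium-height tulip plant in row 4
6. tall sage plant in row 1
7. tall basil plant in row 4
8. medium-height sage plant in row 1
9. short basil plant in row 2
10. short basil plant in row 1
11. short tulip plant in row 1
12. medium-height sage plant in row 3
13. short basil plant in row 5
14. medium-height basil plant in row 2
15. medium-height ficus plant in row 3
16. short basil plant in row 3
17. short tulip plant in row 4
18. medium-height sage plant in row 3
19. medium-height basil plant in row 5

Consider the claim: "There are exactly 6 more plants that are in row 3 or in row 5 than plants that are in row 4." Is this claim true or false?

plants in row 3 or in row 5: 9.
plants in row 4: 3.
The claim requires 9 − 3 (= 6) to equal 6, which holds.

True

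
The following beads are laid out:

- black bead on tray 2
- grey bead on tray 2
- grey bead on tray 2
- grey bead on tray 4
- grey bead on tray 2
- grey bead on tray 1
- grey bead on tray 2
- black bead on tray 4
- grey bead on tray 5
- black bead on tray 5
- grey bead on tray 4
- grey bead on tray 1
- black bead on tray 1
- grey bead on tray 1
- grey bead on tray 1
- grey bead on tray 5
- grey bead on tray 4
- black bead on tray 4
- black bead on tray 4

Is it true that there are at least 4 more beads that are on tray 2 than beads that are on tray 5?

There are 5 beads on tray 2.
There are 3 beads on tray 5.
The claim requires 5 − 3 = 2 ≥ 4, which does not hold.

False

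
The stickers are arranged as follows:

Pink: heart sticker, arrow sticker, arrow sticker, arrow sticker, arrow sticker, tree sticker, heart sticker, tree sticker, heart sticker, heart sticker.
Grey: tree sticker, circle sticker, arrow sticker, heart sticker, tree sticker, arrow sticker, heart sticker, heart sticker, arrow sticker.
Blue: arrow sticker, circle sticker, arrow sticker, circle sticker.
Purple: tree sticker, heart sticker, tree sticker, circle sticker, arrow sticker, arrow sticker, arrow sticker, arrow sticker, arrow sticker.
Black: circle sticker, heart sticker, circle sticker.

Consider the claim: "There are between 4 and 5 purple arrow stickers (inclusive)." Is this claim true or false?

There are 5 purple arrow stickers.
The claim requires 4 ≤ 5 ≤ 5, which holds.

True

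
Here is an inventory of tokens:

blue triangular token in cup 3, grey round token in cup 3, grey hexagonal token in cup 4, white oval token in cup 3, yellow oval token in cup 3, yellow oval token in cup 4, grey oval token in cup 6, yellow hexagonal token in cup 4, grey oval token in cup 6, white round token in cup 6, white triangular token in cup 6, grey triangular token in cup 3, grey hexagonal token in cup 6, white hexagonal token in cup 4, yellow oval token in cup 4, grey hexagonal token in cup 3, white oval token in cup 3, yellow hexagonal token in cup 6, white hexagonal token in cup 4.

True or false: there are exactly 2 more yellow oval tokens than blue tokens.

|yellow oval tokens| = 3.
|blue tokens| = 1.
The claim requires 3 − 1 (= 2) to equal 2, which holds.

True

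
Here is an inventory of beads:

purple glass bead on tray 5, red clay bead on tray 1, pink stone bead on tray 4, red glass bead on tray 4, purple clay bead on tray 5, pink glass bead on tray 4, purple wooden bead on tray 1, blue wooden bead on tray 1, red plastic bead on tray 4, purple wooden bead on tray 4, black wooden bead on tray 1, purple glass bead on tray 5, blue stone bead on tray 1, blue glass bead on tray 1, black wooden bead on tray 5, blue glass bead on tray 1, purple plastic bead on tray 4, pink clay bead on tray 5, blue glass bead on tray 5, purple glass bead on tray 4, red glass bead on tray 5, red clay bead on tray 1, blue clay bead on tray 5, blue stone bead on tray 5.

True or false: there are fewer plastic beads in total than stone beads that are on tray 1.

False

There are 2 plastic beads.
There is 1 stone bead on tray 1.
The claim requires 2 < 1, which does not hold.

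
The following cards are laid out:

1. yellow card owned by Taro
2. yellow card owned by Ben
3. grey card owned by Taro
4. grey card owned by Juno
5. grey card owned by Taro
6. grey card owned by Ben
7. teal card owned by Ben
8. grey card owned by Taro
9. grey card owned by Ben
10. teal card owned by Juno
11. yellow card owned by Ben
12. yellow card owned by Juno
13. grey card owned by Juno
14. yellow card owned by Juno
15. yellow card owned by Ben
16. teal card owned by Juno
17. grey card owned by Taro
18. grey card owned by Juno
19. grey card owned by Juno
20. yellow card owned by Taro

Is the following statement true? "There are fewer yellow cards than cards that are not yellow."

True

There are 7 yellow cards.
There are 13 cards that are not yellow.
The claim requires 7 < 13, which holds.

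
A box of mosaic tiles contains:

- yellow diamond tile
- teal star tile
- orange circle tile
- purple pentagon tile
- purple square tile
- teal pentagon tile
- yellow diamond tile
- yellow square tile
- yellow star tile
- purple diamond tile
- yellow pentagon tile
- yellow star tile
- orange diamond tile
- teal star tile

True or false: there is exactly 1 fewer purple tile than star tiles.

True

purple tiles: 3.
star tiles: 4.
The claim requires 4 − 3 (= 1) to equal 1, which holds.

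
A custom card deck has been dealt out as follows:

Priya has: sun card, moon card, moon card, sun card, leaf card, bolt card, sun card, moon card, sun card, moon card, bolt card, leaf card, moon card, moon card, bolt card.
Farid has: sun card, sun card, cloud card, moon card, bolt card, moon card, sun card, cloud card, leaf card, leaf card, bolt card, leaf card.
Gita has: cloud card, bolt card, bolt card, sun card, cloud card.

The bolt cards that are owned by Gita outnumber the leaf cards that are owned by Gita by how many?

bolt cards owned by Gita: 2.
leaf cards owned by Gita: 0.
2 − 0 = 2.

2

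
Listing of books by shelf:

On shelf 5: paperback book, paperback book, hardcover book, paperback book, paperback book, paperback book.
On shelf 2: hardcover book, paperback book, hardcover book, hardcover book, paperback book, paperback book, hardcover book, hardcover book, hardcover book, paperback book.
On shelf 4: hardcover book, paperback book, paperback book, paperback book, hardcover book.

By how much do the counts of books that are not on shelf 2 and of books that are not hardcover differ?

1

books that are not on shelf 2: 11. books that are not hardcover: 12.
|11 − 12| = 12 − 11 = 1.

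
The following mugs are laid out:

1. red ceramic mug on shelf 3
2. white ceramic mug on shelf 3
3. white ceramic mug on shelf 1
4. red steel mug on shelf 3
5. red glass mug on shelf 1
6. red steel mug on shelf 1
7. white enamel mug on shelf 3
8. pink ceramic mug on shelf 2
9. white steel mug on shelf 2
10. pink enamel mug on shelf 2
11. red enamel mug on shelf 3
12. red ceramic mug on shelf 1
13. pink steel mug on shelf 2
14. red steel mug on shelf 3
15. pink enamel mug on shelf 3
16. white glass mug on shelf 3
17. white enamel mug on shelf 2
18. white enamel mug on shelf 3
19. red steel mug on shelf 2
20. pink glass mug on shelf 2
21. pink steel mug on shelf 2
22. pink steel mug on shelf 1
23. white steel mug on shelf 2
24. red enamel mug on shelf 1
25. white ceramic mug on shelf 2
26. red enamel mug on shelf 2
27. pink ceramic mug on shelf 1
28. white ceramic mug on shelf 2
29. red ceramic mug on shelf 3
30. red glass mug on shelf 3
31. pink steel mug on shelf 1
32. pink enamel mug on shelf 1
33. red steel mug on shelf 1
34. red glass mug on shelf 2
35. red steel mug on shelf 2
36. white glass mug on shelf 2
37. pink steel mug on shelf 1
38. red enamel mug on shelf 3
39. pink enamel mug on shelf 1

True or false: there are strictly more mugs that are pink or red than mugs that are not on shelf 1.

True

There are 28 mugs that are pink or red.
There are 27 mugs that are not on shelf 1.
The claim requires 28 > 27, which holds.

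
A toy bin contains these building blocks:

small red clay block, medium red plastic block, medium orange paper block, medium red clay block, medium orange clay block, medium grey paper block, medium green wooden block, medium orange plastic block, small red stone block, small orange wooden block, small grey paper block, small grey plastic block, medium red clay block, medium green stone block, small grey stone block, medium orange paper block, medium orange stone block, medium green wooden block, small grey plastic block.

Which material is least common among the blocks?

wooden

Counts by material: clay 4, paper 4, plastic 4, stone 4, wooden 3.
The minimum is 3, held uniquely by wooden.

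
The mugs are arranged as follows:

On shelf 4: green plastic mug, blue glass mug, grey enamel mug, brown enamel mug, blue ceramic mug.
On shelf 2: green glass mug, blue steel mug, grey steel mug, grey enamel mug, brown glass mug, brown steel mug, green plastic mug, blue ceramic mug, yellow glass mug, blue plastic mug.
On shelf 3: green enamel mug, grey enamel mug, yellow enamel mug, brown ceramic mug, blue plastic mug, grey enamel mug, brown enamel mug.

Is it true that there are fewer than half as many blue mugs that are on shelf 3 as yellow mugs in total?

False

There is 1 blue mug on shelf 3.
There are 2 yellow mugs.
The claim requires 2 × 1 = 2 < 2, which does not hold.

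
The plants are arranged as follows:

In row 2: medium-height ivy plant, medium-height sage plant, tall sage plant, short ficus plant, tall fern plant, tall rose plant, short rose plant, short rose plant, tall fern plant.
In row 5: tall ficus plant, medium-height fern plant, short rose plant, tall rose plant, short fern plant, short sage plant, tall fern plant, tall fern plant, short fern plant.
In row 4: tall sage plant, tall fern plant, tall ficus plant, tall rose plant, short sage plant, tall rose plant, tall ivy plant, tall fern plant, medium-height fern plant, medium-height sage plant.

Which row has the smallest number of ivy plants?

row 5

Counts by row (restricted to ivy plants): row 4→1, row 2→1, row 5→0.
The minimum is 0, held uniquely by row 5.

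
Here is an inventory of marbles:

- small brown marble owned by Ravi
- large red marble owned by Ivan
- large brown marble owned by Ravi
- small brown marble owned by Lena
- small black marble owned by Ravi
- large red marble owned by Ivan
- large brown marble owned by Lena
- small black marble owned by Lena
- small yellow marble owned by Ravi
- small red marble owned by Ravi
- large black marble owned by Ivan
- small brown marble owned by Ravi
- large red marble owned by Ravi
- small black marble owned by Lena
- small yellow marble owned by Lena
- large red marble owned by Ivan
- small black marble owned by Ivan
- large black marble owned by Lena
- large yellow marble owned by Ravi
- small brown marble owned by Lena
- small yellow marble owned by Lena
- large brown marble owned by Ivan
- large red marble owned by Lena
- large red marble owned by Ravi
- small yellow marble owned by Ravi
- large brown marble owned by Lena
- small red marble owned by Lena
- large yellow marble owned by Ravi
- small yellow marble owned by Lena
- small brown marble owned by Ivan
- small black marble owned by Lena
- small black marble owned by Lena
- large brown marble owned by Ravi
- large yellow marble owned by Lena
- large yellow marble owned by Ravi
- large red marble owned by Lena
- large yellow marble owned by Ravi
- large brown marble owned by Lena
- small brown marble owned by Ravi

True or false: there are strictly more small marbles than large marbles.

False

There are 19 small marbles.
There are 20 large marbles.
The claim requires 19 > 20, which does not hold.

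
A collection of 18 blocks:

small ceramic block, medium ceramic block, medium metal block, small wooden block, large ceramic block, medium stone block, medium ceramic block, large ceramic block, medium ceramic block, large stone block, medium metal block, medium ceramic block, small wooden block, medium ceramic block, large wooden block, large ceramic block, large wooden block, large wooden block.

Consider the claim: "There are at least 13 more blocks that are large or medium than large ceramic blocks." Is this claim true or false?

There are 15 blocks that are large or medium.
There are 3 large ceramic blocks.
The claim requires 15 − 3 = 12 ≥ 13, which does not hold.

False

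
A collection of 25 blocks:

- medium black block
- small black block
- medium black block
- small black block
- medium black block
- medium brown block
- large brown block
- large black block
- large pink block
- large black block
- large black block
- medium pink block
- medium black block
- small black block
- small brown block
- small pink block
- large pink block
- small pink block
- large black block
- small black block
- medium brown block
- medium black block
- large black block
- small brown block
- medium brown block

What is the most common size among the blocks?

medium

Counts by size: medium 9, small 8, large 8.
The maximum is 9, held uniquely by medium.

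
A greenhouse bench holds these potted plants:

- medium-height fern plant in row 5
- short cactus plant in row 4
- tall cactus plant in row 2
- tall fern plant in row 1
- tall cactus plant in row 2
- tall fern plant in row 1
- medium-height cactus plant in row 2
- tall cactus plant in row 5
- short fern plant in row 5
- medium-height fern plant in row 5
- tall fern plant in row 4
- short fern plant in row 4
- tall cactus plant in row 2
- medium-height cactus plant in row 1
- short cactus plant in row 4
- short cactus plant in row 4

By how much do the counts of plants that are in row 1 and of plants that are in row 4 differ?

plants in row 1: 3. plants in row 4: 5.
|3 − 5| = 5 − 3 = 2.

2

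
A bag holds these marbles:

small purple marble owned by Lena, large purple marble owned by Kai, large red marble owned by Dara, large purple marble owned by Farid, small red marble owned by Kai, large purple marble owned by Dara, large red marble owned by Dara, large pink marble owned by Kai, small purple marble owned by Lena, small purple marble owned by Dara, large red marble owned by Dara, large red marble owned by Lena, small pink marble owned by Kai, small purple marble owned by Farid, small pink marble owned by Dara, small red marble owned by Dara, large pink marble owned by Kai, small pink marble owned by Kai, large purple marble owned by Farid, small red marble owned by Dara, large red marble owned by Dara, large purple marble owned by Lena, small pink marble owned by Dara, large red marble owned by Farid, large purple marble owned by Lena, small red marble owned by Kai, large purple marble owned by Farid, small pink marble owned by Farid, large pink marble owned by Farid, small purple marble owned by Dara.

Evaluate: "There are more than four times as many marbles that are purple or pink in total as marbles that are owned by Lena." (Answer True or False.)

False

There are 20 marbles that are purple or pink.
Count of marbles owned by Lena: 5.
The claim requires 20 > 4 × 5 = 20, which does not hold.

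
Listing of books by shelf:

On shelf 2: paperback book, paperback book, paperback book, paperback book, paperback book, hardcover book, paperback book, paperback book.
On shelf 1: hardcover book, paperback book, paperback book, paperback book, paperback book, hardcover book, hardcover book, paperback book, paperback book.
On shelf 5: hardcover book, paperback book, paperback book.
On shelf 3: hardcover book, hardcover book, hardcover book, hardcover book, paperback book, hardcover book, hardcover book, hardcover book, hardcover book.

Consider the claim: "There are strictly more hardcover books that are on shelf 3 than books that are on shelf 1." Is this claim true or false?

False

|hardcover books on shelf 3| = 8.
|books on shelf 1| = 9.
The claim requires 8 > 9, which does not hold.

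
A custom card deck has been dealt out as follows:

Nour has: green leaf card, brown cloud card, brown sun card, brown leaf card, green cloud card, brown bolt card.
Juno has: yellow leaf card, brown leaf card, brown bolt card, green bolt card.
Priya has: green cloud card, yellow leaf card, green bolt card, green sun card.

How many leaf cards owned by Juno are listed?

2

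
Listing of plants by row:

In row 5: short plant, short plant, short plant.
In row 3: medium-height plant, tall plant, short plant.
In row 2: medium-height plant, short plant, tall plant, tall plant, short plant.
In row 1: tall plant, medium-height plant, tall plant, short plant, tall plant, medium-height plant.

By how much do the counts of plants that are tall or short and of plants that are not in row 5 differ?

plants that are tall or short: 13. plants that are not in row 5: 14.
|13 − 14| = 14 − 13 = 1.

1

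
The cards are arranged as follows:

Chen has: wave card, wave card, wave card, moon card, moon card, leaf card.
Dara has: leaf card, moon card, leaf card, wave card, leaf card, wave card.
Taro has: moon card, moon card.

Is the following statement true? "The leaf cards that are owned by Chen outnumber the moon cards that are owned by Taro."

False

leaf cards owned by Chen: 1.
moon cards owned by Taro: 2.
The claim requires 1 > 2, which does not hold.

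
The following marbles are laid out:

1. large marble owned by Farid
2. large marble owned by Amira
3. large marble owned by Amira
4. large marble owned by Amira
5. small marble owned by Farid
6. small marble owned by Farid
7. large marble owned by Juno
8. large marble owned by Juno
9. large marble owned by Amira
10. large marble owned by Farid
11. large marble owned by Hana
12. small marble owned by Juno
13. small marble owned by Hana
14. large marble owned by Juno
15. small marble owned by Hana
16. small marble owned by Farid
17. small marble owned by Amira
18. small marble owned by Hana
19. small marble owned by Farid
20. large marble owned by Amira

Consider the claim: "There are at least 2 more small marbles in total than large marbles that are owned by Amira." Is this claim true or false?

True

There are 9 small marbles.
Count of large marbles owned by Amira: 5.
The claim requires 9 − 5 = 4 ≥ 2, which holds.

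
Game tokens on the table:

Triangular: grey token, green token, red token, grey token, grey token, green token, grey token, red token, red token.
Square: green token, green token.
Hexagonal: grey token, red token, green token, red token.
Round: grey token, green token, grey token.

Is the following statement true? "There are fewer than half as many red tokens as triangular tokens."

There are 5 red tokens.
There are 9 triangular tokens.
The claim requires 2 × 5 = 10 < 9, which does not hold.

False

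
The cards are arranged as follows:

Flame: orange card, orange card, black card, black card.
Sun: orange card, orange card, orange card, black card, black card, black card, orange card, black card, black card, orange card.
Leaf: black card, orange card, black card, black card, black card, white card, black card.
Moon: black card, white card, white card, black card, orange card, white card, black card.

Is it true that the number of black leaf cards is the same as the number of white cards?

There are 5 black leaf cards.
There are 4 white cards.
The claim requires 5 = 4, which does not hold.

False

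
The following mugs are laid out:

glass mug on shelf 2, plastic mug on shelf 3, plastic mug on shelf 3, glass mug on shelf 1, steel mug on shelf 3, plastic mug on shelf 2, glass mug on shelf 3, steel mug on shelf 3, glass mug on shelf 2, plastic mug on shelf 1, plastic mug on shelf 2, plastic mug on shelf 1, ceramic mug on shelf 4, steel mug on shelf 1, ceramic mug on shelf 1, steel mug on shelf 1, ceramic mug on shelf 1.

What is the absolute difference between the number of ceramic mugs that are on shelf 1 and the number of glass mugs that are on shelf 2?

ceramic mugs on shelf 1: 2. glass mugs on shelf 2: 2.
|2 − 2| = 2 − 2 = 0.

0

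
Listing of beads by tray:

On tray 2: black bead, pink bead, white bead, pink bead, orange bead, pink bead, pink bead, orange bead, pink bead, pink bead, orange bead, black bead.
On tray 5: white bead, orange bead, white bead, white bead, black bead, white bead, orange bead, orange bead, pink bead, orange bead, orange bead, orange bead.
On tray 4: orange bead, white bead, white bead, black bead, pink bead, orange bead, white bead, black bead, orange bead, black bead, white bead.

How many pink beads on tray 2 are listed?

6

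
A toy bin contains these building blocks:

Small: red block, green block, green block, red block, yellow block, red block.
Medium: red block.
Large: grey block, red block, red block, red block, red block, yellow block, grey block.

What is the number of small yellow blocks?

1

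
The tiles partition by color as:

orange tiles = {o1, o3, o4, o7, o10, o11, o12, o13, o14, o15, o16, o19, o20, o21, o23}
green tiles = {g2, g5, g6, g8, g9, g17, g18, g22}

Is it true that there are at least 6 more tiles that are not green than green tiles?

True

tiles that are not green: 15.
green tiles: 8.
The claim requires 15 − 8 = 7 ≥ 6, which holds.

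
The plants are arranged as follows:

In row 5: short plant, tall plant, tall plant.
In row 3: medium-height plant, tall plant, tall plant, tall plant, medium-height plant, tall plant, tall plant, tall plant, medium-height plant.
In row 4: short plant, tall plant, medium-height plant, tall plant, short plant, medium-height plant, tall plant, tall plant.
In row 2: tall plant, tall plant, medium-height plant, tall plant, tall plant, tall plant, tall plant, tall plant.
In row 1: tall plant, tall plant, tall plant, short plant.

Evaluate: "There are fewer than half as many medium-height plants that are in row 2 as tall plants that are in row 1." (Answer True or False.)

There is 1 medium-height plant in row 2.
There are 3 tall plants in row 1.
The claim requires 2 × 1 = 2 < 3, which holds.

True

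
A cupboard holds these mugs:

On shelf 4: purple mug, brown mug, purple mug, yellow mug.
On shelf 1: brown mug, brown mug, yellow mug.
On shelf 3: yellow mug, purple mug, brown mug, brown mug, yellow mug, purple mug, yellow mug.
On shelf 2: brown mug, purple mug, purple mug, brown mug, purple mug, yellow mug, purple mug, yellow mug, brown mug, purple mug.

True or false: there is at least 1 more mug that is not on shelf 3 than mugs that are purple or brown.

mugs that are not on shelf 3: 17.
mugs that are purple or brown: 17.
The claim requires 17 − 17 = 0 ≥ 1, which does not hold.

False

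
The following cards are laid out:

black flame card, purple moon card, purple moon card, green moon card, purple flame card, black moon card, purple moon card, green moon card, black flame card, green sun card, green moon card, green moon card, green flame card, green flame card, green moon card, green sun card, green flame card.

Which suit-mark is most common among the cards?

Counts by suit-mark: moon 9, flame 6, sun 2.
The maximum is 9, held uniquely by moon.

moon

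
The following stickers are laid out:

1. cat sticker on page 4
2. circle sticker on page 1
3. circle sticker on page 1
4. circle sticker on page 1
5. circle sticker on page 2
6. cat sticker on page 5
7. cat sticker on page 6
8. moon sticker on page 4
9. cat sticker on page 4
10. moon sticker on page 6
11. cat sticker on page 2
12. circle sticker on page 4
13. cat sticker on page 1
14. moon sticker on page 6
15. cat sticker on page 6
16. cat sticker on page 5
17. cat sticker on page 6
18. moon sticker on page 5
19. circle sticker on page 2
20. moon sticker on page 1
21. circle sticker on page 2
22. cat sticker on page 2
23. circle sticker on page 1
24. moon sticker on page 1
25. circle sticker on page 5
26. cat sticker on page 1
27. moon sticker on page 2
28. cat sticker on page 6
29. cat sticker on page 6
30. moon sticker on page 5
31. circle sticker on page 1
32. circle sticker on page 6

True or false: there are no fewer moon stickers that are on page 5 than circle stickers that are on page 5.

|moon stickers on page 5| = 2.
|circle stickers on page 5| = 1.
The claim requires 2 ≥ 1, which holds.

True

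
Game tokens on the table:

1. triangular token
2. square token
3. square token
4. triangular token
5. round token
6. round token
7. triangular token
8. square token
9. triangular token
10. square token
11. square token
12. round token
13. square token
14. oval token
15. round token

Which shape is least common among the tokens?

oval

Counts by shape: square 6, round 4, triangular 4, oval 1.
The minimum is 1, held uniquely by oval.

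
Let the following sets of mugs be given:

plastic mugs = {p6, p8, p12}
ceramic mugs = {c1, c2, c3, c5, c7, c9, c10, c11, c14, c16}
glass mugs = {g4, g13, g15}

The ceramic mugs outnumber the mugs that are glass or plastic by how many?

ceramic mugs: 10.
mugs that are glass or plastic: 6.
10 − 6 = 4.

4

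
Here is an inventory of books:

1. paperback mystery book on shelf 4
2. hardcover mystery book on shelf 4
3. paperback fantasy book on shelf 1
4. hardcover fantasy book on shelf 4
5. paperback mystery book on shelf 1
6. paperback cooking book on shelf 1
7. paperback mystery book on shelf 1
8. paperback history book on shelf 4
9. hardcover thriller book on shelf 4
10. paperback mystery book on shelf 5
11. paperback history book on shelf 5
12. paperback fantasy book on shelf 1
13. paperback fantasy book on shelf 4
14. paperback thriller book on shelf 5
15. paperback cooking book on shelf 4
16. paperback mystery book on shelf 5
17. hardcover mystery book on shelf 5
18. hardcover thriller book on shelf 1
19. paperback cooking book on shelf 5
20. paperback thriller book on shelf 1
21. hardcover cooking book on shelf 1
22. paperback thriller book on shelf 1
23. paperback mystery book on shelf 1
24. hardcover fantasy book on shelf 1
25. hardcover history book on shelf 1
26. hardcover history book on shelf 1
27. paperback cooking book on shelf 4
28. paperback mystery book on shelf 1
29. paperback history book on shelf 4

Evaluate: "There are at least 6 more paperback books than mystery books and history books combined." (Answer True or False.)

True

paperback books: 20.
mystery books: 9; history books: 5; combined: 9 + 5 = 14.
The claim requires 20 − 14 = 6 ≥ 6, which holds.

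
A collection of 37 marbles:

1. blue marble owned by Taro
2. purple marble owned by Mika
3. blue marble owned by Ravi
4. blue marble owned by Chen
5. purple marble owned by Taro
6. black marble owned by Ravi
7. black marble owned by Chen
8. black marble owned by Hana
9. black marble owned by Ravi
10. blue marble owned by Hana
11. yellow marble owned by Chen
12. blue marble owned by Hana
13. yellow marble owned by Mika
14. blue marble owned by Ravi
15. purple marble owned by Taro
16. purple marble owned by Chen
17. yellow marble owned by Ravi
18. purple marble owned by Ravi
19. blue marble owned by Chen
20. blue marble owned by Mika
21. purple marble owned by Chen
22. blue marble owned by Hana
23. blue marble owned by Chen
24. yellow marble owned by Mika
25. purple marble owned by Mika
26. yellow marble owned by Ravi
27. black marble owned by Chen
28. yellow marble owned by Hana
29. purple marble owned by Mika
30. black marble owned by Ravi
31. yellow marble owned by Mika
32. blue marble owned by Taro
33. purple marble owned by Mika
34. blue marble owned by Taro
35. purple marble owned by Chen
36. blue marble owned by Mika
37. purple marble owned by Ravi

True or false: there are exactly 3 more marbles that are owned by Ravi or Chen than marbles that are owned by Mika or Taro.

marbles owned by Ravi or Chen: 18.
marbles owned by Mika or Taro: 14.
The claim requires 18 − 14 (= 4) to equal 3, which does not hold.

False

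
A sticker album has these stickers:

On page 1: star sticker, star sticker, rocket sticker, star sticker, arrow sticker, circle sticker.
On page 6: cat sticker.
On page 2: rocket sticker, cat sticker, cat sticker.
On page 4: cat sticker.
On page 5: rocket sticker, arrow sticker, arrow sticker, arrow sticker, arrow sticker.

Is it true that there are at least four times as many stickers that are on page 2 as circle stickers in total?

There are 3 stickers on page 2.
There is 1 circle sticker.
The claim requires 3 ≥ 4 × 1 = 4, which does not hold.

False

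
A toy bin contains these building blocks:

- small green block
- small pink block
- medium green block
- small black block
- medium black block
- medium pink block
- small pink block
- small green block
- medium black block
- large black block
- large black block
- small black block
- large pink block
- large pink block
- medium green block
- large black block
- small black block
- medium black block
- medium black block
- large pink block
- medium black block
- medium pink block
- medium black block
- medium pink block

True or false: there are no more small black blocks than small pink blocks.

False

|small black blocks| = 3.
|small pink blocks| = 2.
The claim requires 3 ≤ 2, which does not hold.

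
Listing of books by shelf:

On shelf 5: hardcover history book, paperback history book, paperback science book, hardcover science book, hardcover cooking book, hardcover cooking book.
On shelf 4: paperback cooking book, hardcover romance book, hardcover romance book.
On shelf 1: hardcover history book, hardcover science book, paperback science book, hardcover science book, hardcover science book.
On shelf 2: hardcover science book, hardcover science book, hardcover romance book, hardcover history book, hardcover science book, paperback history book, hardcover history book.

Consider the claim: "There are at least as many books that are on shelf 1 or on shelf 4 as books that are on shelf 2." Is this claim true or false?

books on shelf 1 or on shelf 4: 8.
books on shelf 2: 7.
The claim requires 8 ≥ 7, which holds.

True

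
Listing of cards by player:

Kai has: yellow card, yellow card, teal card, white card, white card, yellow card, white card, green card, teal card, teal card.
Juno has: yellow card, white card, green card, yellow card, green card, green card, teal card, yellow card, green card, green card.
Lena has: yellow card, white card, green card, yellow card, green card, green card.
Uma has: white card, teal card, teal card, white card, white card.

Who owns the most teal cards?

Counts by player (restricted to teal cards): Kai→3, Uma→2, Juno→1, Lena→0.
The maximum is 3, held uniquely by Kai.

Kai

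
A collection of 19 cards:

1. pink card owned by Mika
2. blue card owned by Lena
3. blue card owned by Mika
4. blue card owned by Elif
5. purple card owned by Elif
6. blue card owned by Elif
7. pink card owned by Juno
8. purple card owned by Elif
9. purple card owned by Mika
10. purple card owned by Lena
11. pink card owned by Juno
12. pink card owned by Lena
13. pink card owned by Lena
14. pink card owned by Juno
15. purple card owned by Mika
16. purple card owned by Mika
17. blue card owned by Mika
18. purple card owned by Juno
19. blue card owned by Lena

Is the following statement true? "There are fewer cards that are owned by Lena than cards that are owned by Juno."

|cards owned by Lena| = 5.
|cards owned by Juno| = 4.
The claim requires 5 < 4, which does not hold.

False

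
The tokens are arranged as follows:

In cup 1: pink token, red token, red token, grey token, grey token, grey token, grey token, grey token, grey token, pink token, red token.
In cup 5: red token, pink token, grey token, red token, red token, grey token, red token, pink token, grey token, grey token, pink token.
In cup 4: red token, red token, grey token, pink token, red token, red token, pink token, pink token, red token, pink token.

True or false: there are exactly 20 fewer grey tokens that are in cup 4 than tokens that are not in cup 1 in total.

True

|grey tokens in cup 4| = 1.
|tokens that are not in cup 1| = 21.
The claim requires 21 − 1 (= 20) to equal 20, which holds.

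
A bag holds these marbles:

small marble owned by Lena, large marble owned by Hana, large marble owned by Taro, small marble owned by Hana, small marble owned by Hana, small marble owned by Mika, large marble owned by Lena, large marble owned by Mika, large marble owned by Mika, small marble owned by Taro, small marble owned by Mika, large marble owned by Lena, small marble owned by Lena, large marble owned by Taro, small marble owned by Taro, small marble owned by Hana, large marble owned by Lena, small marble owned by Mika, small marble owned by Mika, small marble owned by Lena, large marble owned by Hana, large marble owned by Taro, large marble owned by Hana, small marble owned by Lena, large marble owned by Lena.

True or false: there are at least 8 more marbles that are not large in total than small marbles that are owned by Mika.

|marbles that are not large| = 13.
|small marbles owned by Mika| = 4.
The claim requires 13 − 4 = 9 ≥ 8, which holds.

True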